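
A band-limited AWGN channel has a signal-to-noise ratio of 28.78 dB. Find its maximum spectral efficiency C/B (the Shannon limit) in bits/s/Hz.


SNR_linear = 10^(28.78/10) = 755.0922; C/B = log2(1 + SNR_linear) = log2(1 + 755.0922) = 9.5624

9.5624 bits/s/Hz


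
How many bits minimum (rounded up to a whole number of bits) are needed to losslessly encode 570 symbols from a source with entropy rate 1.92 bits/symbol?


Minimum bits >= n * H = 570 * 1.92 = 1094.4, rounded up to a whole number of bits = 1095

1095 bits


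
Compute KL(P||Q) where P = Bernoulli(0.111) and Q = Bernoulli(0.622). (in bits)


KL = p*log2(p/q) + (1-p)*log2((1-p)/(1-q)) = 0.111*log2(0.111/0.622) + 0.889*log2(0.889/0.378) = 0.8209

0.8209 bits


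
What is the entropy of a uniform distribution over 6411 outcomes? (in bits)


H = log2(n) = log2(6411) = 12.6463

12.6463 bits


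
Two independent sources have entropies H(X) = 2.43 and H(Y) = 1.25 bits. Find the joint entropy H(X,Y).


For independent variables, H(X,Y) = H(X) + H(Y) = 2.43 + 1.25 = 3.68

3.68 bits


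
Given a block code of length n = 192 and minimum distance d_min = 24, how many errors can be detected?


Detection capability = d_min - 1 = 24 - 1 = 23

23 errors


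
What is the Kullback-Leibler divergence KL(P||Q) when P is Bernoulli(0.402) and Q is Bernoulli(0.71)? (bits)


KL = p*log2(p/q) + (1-p)*log2((1-p)/(1-q)) = 0.402*log2(0.402/0.71) + 0.598*log2(0.598/0.29) = 0.2945

0.2945 bits


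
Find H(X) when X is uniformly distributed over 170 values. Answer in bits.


H = log2(n) = log2(170) = 7.4094

7.4094 bits


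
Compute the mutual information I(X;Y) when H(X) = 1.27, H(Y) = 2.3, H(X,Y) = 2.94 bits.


I(X;Y) = H(X) + H(Y) - H(X,Y) = 1.27 + 2.3 - 2.94 = 0.63

0.63 bits


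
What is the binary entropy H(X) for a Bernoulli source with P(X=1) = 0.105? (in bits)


H = -p*log2(p) - (1-p)*log2(1-p). -0.105*log2(0.105) = 0.341412; -0.895*log2(0.895) = 0.143236. H = 0.341412 + 0.143236 = 0.4846

0.4846 bits


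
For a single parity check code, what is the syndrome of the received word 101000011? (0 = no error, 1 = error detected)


Syndrome = XOR of all bits = 1 XOR 0 XOR 1 XOR 0 XOR 0 XOR 0 XOR 0 XOR 1 XOR 1 = 0

0


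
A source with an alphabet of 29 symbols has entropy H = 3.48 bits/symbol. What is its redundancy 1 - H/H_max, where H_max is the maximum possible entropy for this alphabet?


H_max = log2(K) = log2(29) = 4.858 bits/symbol. Redundancy = 1 - H/H_max = 1 - 3.48/4.858 = 1 - 0.7163 = 0.2837

0.2837


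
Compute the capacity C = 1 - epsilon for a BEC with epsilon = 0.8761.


C = 1 - epsilon = 1 - 0.8761 = 0.1239

0.1239 bits


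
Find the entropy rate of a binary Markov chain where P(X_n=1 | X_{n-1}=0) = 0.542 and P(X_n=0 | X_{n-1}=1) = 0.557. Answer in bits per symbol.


Stationary distribution: pi_0 = p10/(p01+p10) = 0.5068, pi_1 = 0.4932. Entropy rate H' = pi_0*H(p01) + pi_1*H(p10) = 0.5068*0.9949 + 0.4932*0.9906 = 0.9928

0.9928 bits/symbol


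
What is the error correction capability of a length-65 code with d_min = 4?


Correction capability = floor((d-1)/2) = floor((4-1)/2) = 1

1 errors


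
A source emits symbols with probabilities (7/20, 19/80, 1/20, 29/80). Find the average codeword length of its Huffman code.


Huffman construction (repeatedly merge the two least-probable nodes; each merge adds 1 bit to every symbol beneath it): 1/20 + 19/80 = 23/80; 23/80 + 7/20 = 51/80; 29/80 + 51/80 = 1. Resulting codeword lengths (in the order the probabilities were given): (2, 3, 3, 1). L_avg = sum(p_i * l_i) = 7/20*2 + 19/80*3 + 1/20*3 + 29/80*1 = 77/40 = 1.925

1.925 bits


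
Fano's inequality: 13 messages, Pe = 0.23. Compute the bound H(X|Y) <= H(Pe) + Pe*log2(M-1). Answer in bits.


H(Pe) = -Pe*log2(Pe) - (1-Pe)*log2(1-Pe) = -0.23*log2(0.23) - 0.77*log2(0.77) = 0.487668 + 0.290344 = 0.778. Pe*log2(M-1) = 0.23*log2(12) = 0.824541. Bound = H(Pe) + Pe*log2(M-1) = 0.487668 + 0.290344 + 0.824541 = 1.6026

1.6026 bits


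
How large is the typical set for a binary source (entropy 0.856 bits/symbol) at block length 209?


log2|A_typical| = nH = 209 * 0.856 = 178.904, so |A_typical| ~ 2^178.904 = 7.169e+53

7.169e+53


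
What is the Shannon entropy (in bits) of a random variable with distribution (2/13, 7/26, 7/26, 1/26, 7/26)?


H = -sum(p_i * log2(p_i)). Terms: -(2/13)*log2(2/13) = 0.415452; -(7/26)*log2(7/26) = 0.509677; -(7/26)*log2(7/26) = 0.509677; -(1/26)*log2(1/26) = 0.180786; -(7/26)*log2(7/26) = 0.509677. H = 0.415452 + 0.509677 + 0.509677 + 0.180786 + 0.509677 = 2.1253

2.1253 bits


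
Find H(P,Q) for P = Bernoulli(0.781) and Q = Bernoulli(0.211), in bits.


H(P,Q) = -p*log2(q) - (1-p)*log2(1-q). -0.781*log2(0.211) = 1.753099; -0.219*log2(0.789) = 0.074877. H(P,Q) = 1.753099 + 0.074877 = 1.828

1.828 bits


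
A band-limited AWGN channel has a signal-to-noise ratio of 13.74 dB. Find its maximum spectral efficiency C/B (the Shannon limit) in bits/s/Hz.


SNR_linear = 10^(13.74/10) = 23.6592; C/B = log2(1 + SNR_linear) = log2(1 + 23.6592) = 4.6241

4.6241 bits/s/Hz


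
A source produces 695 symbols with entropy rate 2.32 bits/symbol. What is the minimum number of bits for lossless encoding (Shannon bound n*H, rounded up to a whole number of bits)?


Minimum bits >= n * H = 695 * 2.32 = 1612.4, rounded up to a whole number of bits = 1613

1613 bits


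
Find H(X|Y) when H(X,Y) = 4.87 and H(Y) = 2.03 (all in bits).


H(X|Y) = H(X,Y) - H(Y) = 4.87 - 2.03 = 2.84

2.84 bits


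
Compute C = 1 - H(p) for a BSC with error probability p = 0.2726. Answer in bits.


H(p) = -p*log2(p) - (1-p)*log2(1-p) = -0.2726*log2(0.2726) - 0.7274*log2(0.7274) = 0.511164 + 0.334007 = 0.8452. C = 1 - H(p) = 1 - 0.8452 = 0.1548

0.1548 bits


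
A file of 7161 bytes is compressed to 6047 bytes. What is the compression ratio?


Ratio = original / compressed = 7161 / 6047 = 1.1842

1.1842


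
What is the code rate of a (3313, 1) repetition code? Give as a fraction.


Rate = k/n = 1/3313

1/3313


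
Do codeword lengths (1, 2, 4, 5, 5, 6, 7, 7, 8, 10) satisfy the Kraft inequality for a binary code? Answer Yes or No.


Kraft sum = sum(2^(-l_i)) = 0.9111, need <= 1. Result: satisfied (a binary prefix-free code with these lengths exists)

Yes


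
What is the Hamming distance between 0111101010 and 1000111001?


Count differing positions: ^ ^ ^ ^ . ^ . . ^ ^ = 7 differences

7


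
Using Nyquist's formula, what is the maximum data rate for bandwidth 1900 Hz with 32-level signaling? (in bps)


Rate = 2 * B * log2(M) = 2 * 1900 * 5.0 = 19000.0

19000.0 bps


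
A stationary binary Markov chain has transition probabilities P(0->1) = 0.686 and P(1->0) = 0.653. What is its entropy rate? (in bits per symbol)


Stationary distribution: pi_0 = p10/(p01+p10) = 0.4877, pi_1 = 0.5123. Entropy rate H' = pi_0*H(p01) + pi_1*H(p10) = 0.4877*0.8977 + 0.5123*0.9314 = 0.915

0.915 bits/symbol


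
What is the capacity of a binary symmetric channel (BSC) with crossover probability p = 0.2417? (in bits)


H(p) = -p*log2(p) - (1-p)*log2(1-p) = -0.2417*log2(0.2417) - 0.7583*log2(0.7583) = 0.495173 + 0.302683 = 0.7979. C = 1 - H(p) = 1 - 0.7979 = 0.2021

0.2021 bits


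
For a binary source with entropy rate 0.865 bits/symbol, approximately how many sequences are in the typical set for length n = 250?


log2|A_typical| = nH = 250 * 0.865 = 216.25, so |A_typical| ~ 2^216.25 = 1.252e+65

1.252e+65


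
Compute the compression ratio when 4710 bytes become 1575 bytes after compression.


Ratio = original / compressed = 4710 / 1575 = 2.9905

2.9905


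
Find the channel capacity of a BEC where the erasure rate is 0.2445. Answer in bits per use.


C = 1 - epsilon = 1 - 0.2445 = 0.7555

0.7555 bits


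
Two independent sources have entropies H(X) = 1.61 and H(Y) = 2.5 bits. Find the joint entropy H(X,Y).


For independent variables, H(X,Y) = H(X) + H(Y) = 1.61 + 2.5 = 4.11

4.11 bits


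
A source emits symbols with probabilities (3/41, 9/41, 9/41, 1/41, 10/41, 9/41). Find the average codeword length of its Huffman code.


Huffman construction (repeatedly merge the two least-probable nodes; each merge adds 1 bit to every symbol beneath it): 1/41 + 3/41 = 4/41; 4/41 + 9/41 = 13/41; 9/41 + 9/41 = 18/41; 10/41 + 13/41 = 23/41; 18/41 + 23/41 = 1. Resulting codeword lengths (in the order the probabilities were given): (4, 3, 2, 4, 2, 2). L_avg = sum(p_i * l_i) = 3/41*4 + 9/41*3 + 9/41*2 + 1/41*4 + 10/41*2 + 9/41*2 = 99/41 = 2.4146

2.4146 bits


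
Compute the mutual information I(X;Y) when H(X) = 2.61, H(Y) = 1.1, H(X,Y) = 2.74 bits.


I(X;Y) = H(X) + H(Y) - H(X,Y) = 2.61 + 1.1 - 2.74 = 0.97

0.97 bits


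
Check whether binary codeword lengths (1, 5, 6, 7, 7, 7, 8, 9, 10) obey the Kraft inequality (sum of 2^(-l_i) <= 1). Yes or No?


Kraft sum = sum(2^(-l_i)) = 0.5771, need <= 1. Result: satisfied (a binary prefix-free code with these lengths exists)

Yes


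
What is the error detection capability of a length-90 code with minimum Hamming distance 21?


Detection capability = d_min - 1 = 21 - 1 = 20

20 errors


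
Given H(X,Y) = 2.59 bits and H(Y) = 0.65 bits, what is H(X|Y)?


H(X|Y) = H(X,Y) - H(Y) = 2.59 - 0.65 = 1.94

1.94 bits


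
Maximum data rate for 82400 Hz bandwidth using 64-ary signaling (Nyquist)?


Rate = 2 * B * log2(M) = 2 * 82400 * 6.0 = 988800.0

988800.0 bps


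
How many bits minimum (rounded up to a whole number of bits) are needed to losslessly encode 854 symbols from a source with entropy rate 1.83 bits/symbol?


Minimum bits >= n * H = 854 * 1.83 = 1562.82, rounded up to a whole number of bits = 1563

1563 bits


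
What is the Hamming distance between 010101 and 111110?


Count differing positions: ^ . ^ . ^ ^ = 4 differences

4


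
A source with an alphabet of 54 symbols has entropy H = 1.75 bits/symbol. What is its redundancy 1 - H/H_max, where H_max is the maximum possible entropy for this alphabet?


H_max = log2(K) = log2(54) = 5.7549 bits/symbol. Redundancy = 1 - H/H_max = 1 - 1.75/5.7549 = 1 - 0.3041 = 0.6959

0.6959


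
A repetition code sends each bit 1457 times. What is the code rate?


Rate = k/n = 1/1457

1/1457


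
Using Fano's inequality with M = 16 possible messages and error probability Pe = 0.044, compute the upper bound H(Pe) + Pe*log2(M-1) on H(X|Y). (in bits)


H(Pe) = -Pe*log2(Pe) - (1-Pe)*log2(1-Pe) = -0.044*log2(0.044) - 0.956*log2(0.956) = 0.198280 + 0.062061 = 0.2603. Pe*log2(M-1) = 0.044*log2(15) = 0.171903. Bound = H(Pe) + Pe*log2(M-1) = 0.198280 + 0.062061 + 0.171903 = 0.4322

0.4322 bits


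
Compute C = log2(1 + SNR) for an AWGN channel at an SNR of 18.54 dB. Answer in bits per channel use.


SNR_linear = 10^(18.54/10) = 71.4496; C = log2(1 + SNR_linear) = log2(1 + 71.4496) = 6.1789

6.1789 bits/channel use


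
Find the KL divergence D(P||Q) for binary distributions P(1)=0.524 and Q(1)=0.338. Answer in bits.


KL = p*log2(p/q) + (1-p)*log2((1-p)/(1-q)) = 0.524*log2(0.524/0.338) + 0.476*log2(0.476/0.662) = 0.1049

0.1049 bits


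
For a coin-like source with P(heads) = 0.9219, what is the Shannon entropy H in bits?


H = -p*log2(p) - (1-p)*log2(1-p). -0.9219*log2(0.9219) = 0.108155; -0.0781*log2(0.0781) = 0.287293. H = 0.108155 + 0.287293 = 0.3954

0.3954 bits


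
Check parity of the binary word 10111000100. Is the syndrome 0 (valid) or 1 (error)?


Syndrome = XOR of all bits = 1 XOR 0 XOR 1 XOR 1 XOR 1 XOR 0 XOR 0 XOR 0 XOR 1 XOR 0 XOR 0 = 1

1


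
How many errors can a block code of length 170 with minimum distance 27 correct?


Correction capability = floor((d-1)/2) = floor((27-1)/2) = 13

13 errors


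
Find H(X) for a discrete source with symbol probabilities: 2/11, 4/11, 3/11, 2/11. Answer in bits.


H = -sum(p_i * log2(p_i)). Terms: -(2/11)*log2(2/11) = 0.447169; -(4/11)*log2(4/11) = 0.530702; -(3/11)*log2(3/11) = 0.511219; -(2/11)*log2(2/11) = 0.447169. H = 0.447169 + 0.530702 + 0.511219 + 0.447169 = 1.9363

1.9363 bits


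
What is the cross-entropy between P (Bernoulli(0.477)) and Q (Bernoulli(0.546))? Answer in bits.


H(P,Q) = -p*log2(q) - (1-p)*log2(1-q). -0.477*log2(0.546) = 0.416434; -0.523*log2(0.454) = 0.595820. H(P,Q) = 0.416434 + 0.595820 = 1.0123

1.0123 bits


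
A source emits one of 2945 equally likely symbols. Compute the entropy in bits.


H = log2(n) = log2(2945) = 11.5241

11.5241 bits


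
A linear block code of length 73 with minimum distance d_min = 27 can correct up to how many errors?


Correction capability = floor((d-1)/2) = floor((27-1)/2) = 13

13 errors


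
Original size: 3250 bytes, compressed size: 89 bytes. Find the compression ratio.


Ratio = original / compressed = 3250 / 89 = 36.5169

36.5169


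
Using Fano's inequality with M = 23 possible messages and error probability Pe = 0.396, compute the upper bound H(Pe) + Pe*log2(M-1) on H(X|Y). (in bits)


H(Pe) = -Pe*log2(Pe) - (1-Pe)*log2(1-Pe) = -0.396*log2(0.396) - 0.604*log2(0.604) = 0.529225 + 0.439337 = 0.9686. Pe*log2(M-1) = 0.396*log2(22) = 1.765935. Bound = H(Pe) + Pe*log2(M-1) = 0.529225 + 0.439337 + 1.765935 = 2.7345

2.7345 bits


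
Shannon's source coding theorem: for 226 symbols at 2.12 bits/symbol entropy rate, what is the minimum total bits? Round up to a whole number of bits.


Minimum bits >= n * H = 226 * 2.12 = 479.12, rounded up to a whole number of bits = 480

480 bits


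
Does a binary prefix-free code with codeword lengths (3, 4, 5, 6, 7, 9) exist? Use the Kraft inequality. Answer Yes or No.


Kraft sum = sum(2^(-l_i)) = 0.2441, need <= 1. Result: satisfied (a binary prefix-free code with these lengths exists)

Yes


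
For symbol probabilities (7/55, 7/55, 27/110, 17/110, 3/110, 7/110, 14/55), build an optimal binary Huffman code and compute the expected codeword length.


Huffman construction (repeatedly merge the two least-probable nodes; each merge adds 1 bit to every symbol beneath it): 3/110 + 7/110 = 1/11; 1/11 + 7/55 = 12/55; 7/55 + 17/110 = 31/110; 12/55 + 27/110 = 51/110; 14/55 + 31/110 = 59/110; 51/110 + 59/110 = 1. Resulting codeword lengths (in the order the probabilities were given): (3, 3, 2, 3, 4, 4, 2). L_avg = sum(p_i * l_i) = 7/55*3 + 7/55*3 + 27/110*2 + 17/110*3 + 3/110*4 + 7/110*4 + 14/55*2 = 57/22 = 2.5909

2.5909 bits


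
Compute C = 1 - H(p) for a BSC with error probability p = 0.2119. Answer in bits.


H(p) = -p*log2(p) - (1-p)*log2(1-p) = -0.2119*log2(0.2119) - 0.7881*log2(0.7881) = 0.474348 + 0.270751 = 0.7451. C = 1 - H(p) = 1 - 0.7451 = 0.2549

0.2549 bits


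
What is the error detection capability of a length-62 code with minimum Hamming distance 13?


Detection capability = d_min - 1 = 13 - 1 = 12

12 errors


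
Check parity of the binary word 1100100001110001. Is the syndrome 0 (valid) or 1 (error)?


Syndrome = XOR of all bits = 1 XOR 1 XOR 0 XOR 0 XOR 1 XOR 0 XOR 0 XOR 0 XOR 0 XOR 1 XOR 1 XOR 1 XOR 0 XOR 0 XOR 0 XOR 1 = 1

1


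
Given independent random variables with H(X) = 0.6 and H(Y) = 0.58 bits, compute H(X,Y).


For independent variables, H(X,Y) = H(X) + H(Y) = 0.6 + 0.58 = 1.18

1.18 bits


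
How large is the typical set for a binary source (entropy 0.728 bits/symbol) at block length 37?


log2|A_typical| = nH = 37 * 0.728 = 26.936, so |A_typical| ~ 2^26.936 = 1.284e+08

1.284e+08


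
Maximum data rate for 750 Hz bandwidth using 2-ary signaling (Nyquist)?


Rate = 2 * B * log2(M) = 2 * 750 * 1.0 = 1500.0

1500.0 bps


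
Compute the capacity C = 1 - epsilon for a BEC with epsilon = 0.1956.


C = 1 - epsilon = 1 - 0.1956 = 0.8044

0.8044 bits


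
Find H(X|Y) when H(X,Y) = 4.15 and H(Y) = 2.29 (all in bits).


H(X|Y) = H(X,Y) - H(Y) = 4.15 - 2.29 = 1.86

1.86 bits


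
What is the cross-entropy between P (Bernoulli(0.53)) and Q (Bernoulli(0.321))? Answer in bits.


H(P,Q) = -p*log2(q) - (1-p)*log2(1-q). -0.53*log2(0.321) = 0.868858; -0.47*log2(0.679) = 0.262503. H(P,Q) = 0.868858 + 0.262503 = 1.1314

1.1314 bits


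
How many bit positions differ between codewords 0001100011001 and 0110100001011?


Count differing positions: . ^ ^ ^ . . . . ^ . . ^ . = 5 differences

5


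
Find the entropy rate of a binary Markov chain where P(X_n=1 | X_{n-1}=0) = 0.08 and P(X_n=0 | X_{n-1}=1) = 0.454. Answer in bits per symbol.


Stationary distribution: pi_0 = p10/(p01+p10) = 0.8502, pi_1 = 0.1498. Entropy rate H' = pi_0*H(p01) + pi_1*H(p10) = 0.8502*0.4022 + 0.1498*0.9939 = 0.4908

0.4908 bits/symbol


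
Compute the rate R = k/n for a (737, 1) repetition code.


Rate = k/n = 1/737

1/737


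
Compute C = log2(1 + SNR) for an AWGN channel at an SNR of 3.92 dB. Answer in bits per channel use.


SNR_linear = 10^(3.92/10) = 2.466; C = log2(1 + SNR_linear) = log2(1 + 2.466) = 1.7933

1.7933 bits/channel use


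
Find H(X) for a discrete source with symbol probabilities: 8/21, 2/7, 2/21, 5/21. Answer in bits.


H = -sum(p_i * log2(p_i)). Terms: -(8/21)*log2(8/21) = 0.530407; -(2/7)*log2(2/7) = 0.516387; -(2/21)*log2(2/21) = 0.323078; -(5/21)*log2(5/21) = 0.492950. H = 0.530407 + 0.516387 + 0.323078 + 0.492950 = 1.8628

1.8628 bits


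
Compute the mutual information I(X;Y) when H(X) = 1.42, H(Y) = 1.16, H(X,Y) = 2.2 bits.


I(X;Y) = H(X) + H(Y) - H(X,Y) = 1.42 + 1.16 - 2.2 = 0.38

0.38 bits


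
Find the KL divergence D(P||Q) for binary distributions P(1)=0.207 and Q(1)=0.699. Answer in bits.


KL = p*log2(p/q) + (1-p)*log2((1-p)/(1-q)) = 0.207*log2(0.207/0.699) + 0.793*log2(0.793/0.301) = 0.7448

0.7448 bits


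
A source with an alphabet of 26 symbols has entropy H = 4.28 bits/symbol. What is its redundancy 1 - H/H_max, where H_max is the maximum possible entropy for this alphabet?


H_max = log2(K) = log2(26) = 4.7004 bits/symbol. Redundancy = 1 - H/H_max = 1 - 4.28/4.7004 = 1 - 0.9106 = 0.0894

0.0894


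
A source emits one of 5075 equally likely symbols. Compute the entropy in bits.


H = log2(n) = log2(5075) = 12.3092

12.3092 bits


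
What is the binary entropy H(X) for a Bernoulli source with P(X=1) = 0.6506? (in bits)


H = -p*log2(p) - (1-p)*log2(1-p). -0.6506*log2(0.6506) = 0.403474; -0.3494*log2(0.3494) = 0.530057. H = 0.403474 + 0.530057 = 0.9335

0.9335 bits


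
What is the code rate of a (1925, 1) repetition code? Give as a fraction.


Rate = k/n = 1/1925

1/1925


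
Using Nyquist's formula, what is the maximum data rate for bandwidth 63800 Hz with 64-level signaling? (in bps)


Rate = 2 * B * log2(M) = 2 * 63800 * 6.0 = 765600.0

765600.0 bps


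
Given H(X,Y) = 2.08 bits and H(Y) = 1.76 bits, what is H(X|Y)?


H(X|Y) = H(X,Y) - H(Y) = 2.08 - 1.76 = 0.32

0.32 bits


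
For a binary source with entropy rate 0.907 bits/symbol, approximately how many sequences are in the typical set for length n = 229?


log2|A_typical| = nH = 229 * 0.907 = 207.703, so |A_typical| ~ 2^207.703 = 3.348e+62

3.348e+62


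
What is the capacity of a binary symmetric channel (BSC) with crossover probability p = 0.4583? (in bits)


H(p) = -p*log2(p) - (1-p)*log2(1-p) = -0.4583*log2(0.4583) - 0.5417*log2(0.5417) = 0.515879 + 0.479098 = 0.995. C = 1 - H(p) = 1 - 0.995 = 0.005

0.005 bits


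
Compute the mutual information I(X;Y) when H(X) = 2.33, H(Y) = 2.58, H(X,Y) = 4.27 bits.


I(X;Y) = H(X) + H(Y) - H(X,Y) = 2.33 + 2.58 - 4.27 = 0.64

0.64 bits


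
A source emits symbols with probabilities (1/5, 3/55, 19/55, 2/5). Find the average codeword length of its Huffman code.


Huffman construction (repeatedly merge the two least-probable nodes; each merge adds 1 bit to every symbol beneath it): 3/55 + 1/5 = 14/55; 14/55 + 19/55 = 3/5; 2/5 + 3/5 = 1. Resulting codeword lengths (in the order the probabilities were given): (3, 3, 2, 1). L_avg = sum(p_i * l_i) = 1/5*3 + 3/55*3 + 19/55*2 + 2/5*1 = 102/55 = 1.8545

1.8545 bits


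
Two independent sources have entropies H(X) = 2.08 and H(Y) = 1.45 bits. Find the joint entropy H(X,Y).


For independent variables, H(X,Y) = H(X) + H(Y) = 2.08 + 1.45 = 3.53

3.53 bits


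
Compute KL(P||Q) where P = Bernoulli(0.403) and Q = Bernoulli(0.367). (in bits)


KL = p*log2(p/q) + (1-p)*log2((1-p)/(1-q)) = 0.403*log2(0.403/0.367) + 0.597*log2(0.597/0.633) = 0.004

0.004 bits


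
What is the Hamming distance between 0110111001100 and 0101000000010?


Count differing positions: . . ^ ^ ^ ^ ^ . . ^ ^ ^ . = 8 differences

8


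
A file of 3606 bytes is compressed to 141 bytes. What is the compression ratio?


Ratio = original / compressed = 3606 / 141 = 25.5745

25.5745


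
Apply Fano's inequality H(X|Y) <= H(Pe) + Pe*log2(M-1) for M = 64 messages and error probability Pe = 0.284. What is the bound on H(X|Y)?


H(Pe) = -Pe*log2(Pe) - (1-Pe)*log2(1-Pe) = -0.284*log2(0.284) - 0.716*log2(0.716) = 0.515755 + 0.345089 = 0.8608. Pe*log2(M-1) = 0.284*log2(63) = 1.697547. Bound = H(Pe) + Pe*log2(M-1) = 0.515755 + 0.345089 + 1.697547 = 2.5584

2.5584 bits


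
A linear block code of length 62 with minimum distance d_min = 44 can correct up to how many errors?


Correction capability = floor((d-1)/2) = floor((44-1)/2) = 21

21 errors


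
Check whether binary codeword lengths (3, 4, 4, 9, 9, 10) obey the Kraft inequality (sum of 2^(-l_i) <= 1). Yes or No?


Kraft sum = sum(2^(-l_i)) = 0.2549, need <= 1. Result: satisfied (a binary prefix-free code with these lengths exists)

Yes


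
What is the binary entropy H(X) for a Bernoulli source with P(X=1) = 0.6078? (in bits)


H = -p*log2(p) - (1-p)*log2(1-p). -0.6078*log2(0.6078) = 0.436602; -0.3922*log2(0.3922) = 0.529603. H = 0.436602 + 0.529603 = 0.9662

0.9662 bits


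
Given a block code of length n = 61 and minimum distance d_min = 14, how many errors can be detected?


Detection capability = d_min - 1 = 14 - 1 = 13

13 errors


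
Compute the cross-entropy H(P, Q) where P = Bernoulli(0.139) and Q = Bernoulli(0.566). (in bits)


H(P,Q) = -p*log2(q) - (1-p)*log2(1-q). -0.139*log2(0.566) = 0.114137; -0.861*log2(0.434) = 1.036845. H(P,Q) = 0.114137 + 1.036845 = 1.151

1.151 bits


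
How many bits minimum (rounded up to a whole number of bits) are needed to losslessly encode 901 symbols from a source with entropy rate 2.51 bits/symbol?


Minimum bits >= n * H = 901 * 2.51 = 2261.51, rounded up to a whole number of bits = 2262

2262 bits


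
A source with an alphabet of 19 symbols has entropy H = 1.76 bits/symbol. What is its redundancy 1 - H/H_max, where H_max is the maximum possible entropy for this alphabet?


H_max = log2(K) = log2(19) = 4.2479 bits/symbol. Redundancy = 1 - H/H_max = 1 - 1.76/4.2479 = 1 - 0.4143 = 0.5857

0.5857


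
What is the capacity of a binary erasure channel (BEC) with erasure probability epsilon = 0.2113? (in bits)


C = 1 - epsilon = 1 - 0.2113 = 0.7887

0.7887 bits


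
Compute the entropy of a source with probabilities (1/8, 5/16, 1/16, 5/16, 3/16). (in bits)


H = -sum(p_i * log2(p_i)). Terms: -(1/8)*log2(1/8) = 0.375000; -(5/16)*log2(5/16) = 0.524397; -(1/16)*log2(1/16) = 0.250000; -(5/16)*log2(5/16) = 0.524397; -(3/16)*log2(3/16) = 0.452820. H = 0.375000 + 0.524397 + 0.250000 + 0.524397 + 0.452820 = 2.1266

2.1266 bits


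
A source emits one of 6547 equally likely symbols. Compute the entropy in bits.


H = log2(n) = log2(6547) = 12.6766

12.6766 bits


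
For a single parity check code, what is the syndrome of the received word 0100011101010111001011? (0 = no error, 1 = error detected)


Syndrome = XOR of all bits = 0 XOR 1 XOR 0 XOR 0 XOR 0 XOR 1 XOR 1 XOR 1 XOR 0 XOR 1 XOR 0 XOR 1 XOR 0 XOR 1 XOR 1 XOR 1 XOR 0 XOR 0 XOR 1 XOR 0 XOR 1 XOR 1 = 0

0


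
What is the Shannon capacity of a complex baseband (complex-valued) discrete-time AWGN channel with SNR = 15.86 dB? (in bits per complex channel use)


SNR_linear = 10^(15.86/10) = 38.5478; C = log2(1 + SNR_linear) = log2(1 + 38.5478) = 5.3055

5.3055 bits/channel use


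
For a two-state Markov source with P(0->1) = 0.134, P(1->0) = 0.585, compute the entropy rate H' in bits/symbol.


Stationary distribution: pi_0 = p10/(p01+p10) = 0.8136, pi_1 = 0.1864. Entropy rate H' = pi_0*H(p01) + pi_1*H(p10) = 0.8136*0.5683 + 0.1864*0.9791 = 0.6449

0.6449 bits/symbol


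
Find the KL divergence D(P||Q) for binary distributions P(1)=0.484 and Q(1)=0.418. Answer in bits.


KL = p*log2(p/q) + (1-p)*log2((1-p)/(1-q)) = 0.484*log2(0.484/0.418) + 0.516*log2(0.516/0.582) = 0.0128

0.0128 bits


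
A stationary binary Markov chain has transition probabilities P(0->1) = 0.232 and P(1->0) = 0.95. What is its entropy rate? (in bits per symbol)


Stationary distribution: pi_0 = p10/(p01+p10) = 0.8037, pi_1 = 0.1963. Entropy rate H' = pi_0*H(p01) + pi_1*H(p10) = 0.8037*0.7815 + 0.1963*0.2864 = 0.6843

0.6843 bits/symbol


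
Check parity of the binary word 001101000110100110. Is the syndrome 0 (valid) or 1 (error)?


Syndrome = XOR of all bits = 0 XOR 0 XOR 1 XOR 1 XOR 0 XOR 1 XOR 0 XOR 0 XOR 0 XOR 1 XOR 1 XOR 0 XOR 1 XOR 0 XOR 0 XOR 1 XOR 1 XOR 0 = 0

0


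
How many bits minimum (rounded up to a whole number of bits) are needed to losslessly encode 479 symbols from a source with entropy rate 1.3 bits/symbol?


Minimum bits >= n * H = 479 * 1.3 = 622.7, rounded up to a whole number of bits = 623

623 bits


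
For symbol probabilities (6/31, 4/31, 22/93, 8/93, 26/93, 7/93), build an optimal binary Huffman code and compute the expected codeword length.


Huffman construction (repeatedly merge the two least-probable nodes; each merge adds 1 bit to every symbol beneath it): 7/93 + 8/93 = 5/31; 4/31 + 5/31 = 9/31; 6/31 + 22/93 = 40/93; 26/93 + 9/31 = 53/93; 40/93 + 53/93 = 1. Resulting codeword lengths (in the order the probabilities were given): (2, 3, 2, 4, 2, 4). L_avg = sum(p_i * l_i) = 6/31*2 + 4/31*3 + 22/93*2 + 8/93*4 + 26/93*2 + 7/93*4 = 76/31 = 2.4516

2.4516 bits


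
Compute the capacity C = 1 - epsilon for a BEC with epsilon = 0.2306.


C = 1 - epsilon = 1 - 0.2306 = 0.7694

0.7694 bits


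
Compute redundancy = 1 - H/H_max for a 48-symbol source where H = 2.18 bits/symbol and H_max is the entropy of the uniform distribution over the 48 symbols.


H_max = log2(K) = log2(48) = 5.585 bits/symbol. Redundancy = 1 - H/H_max = 1 - 2.18/5.585 = 1 - 0.3903 = 0.6097

0.6097


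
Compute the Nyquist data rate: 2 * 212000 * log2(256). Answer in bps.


Rate = 2 * B * log2(M) = 2 * 212000 * 8.0 = 3392000.0

3392000.0 bps


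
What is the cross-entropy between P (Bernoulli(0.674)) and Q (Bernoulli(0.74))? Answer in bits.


H(P,Q) = -p*log2(q) - (1-p)*log2(1-q). -0.674*log2(0.74) = 0.292788; -0.326*log2(0.26) = 0.633554. H(P,Q) = 0.292788 + 0.633554 = 0.9263

0.9263 bits


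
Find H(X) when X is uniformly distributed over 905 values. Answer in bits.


H = log2(n) = log2(905) = 9.8218

9.8218 bits


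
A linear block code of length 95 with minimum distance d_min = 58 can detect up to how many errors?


Detection capability = d_min - 1 = 58 - 1 = 57

57 errors


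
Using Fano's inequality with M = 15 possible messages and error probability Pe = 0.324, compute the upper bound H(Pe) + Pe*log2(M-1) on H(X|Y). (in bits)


H(Pe) = -Pe*log2(Pe) - (1-Pe)*log2(1-Pe) = -0.324*log2(0.324) - 0.676*log2(0.676) = 0.526803 + 0.381876 = 0.9087. Pe*log2(M-1) = 0.324*log2(14) = 1.233583. Bound = H(Pe) + Pe*log2(M-1) = 0.526803 + 0.381876 + 1.233583 = 2.1423

2.1423 bits


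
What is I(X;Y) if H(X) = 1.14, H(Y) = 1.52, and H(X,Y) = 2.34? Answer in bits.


I(X;Y) = H(X) + H(Y) - H(X,Y) = 1.14 + 1.52 - 2.34 = 0.32

0.32 bits


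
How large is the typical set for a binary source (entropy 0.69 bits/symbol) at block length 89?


log2|A_typical| = nH = 89 * 0.69 = 61.41, so |A_typical| ~ 2^61.41 = 3.064e+18

3.064e+18


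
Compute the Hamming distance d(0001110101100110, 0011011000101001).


Count differing positions: . . ^ . ^ . ^ ^ . ^ . . ^ ^ ^ ^ = 9 differences

9


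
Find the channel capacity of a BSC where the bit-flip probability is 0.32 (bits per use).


H(p) = -p*log2(p) - (1-p)*log2(1-p) = -0.32*log2(0.32) - 0.68*log2(0.68) = 0.526034 + 0.378347 = 0.9044. C = 1 - H(p) = 1 - 0.9044 = 0.0956

0.0956 bits


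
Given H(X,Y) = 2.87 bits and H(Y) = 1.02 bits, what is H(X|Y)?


H(X|Y) = H(X,Y) - H(Y) = 2.87 - 1.02 = 1.85

1.85 bits


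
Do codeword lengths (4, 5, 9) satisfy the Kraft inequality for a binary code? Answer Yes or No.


Kraft sum = sum(2^(-l_i)) = 0.0957, need <= 1. Result: satisfied (a binary prefix-free code with these lengths exists)

Yes


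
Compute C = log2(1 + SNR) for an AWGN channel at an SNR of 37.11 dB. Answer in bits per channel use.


SNR_linear = 10^(37.11/10) = 5140.4365; C = log2(1 + SNR_linear) = log2(1 + 5140.4365) = 12.328

12.328 bits/channel use


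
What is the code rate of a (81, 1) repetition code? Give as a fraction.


Rate = k/n = 1/81

1/81


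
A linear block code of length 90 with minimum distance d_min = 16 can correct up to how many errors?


Correction capability = floor((d-1)/2) = floor((16-1)/2) = 7

7 errors


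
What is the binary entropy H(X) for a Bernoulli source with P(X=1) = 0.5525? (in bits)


H = -p*log2(p) - (1-p)*log2(1-p). -0.5525*log2(0.5525) = 0.472914; -0.4475*log2(0.4475) = 0.519118. H = 0.472914 + 0.519118 = 0.992

0.992 bits


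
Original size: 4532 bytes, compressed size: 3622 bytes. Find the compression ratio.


Ratio = original / compressed = 4532 / 3622 = 1.2512

1.2512


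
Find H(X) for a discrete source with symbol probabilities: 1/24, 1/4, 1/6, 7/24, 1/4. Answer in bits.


H = -sum(p_i * log2(p_i)). Terms: -(1/24)*log2(1/24) = 0.191040; -(1/4)*log2(1/4) = 0.500000; -(1/6)*log2(1/6) = 0.430827; -(7/24)*log2(7/24) = 0.518469; -(1/4)*log2(1/4) = 0.500000. H = 0.191040 + 0.500000 + 0.430827 + 0.518469 + 0.500000 = 2.1403

2.1403 bits


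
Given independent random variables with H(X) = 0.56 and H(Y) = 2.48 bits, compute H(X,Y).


For independent variables, H(X,Y) = H(X) + H(Y) = 0.56 + 2.48 = 3.04

3.04 bits


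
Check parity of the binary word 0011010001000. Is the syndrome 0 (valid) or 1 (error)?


Syndrome = XOR of all bits = 0 XOR 0 XOR 1 XOR 1 XOR 0 XOR 1 XOR 0 XOR 0 XOR 0 XOR 1 XOR 0 XOR 0 XOR 0 = 0

0


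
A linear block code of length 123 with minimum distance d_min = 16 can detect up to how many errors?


Detection capability = d_min - 1 = 16 - 1 = 15

15 errors


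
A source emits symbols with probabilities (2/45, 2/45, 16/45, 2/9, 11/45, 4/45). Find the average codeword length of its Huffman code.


Huffman construction (repeatedly merge the two least-probable nodes; each merge adds 1 bit to every symbol beneath it): 2/45 + 2/45 = 4/45; 4/45 + 4/45 = 8/45; 8/45 + 2/9 = 2/5; 11/45 + 16/45 = 3/5; 2/5 + 3/5 = 1. Resulting codeword lengths (in the order the probabilities were given): (4, 4, 2, 2, 2, 3). L_avg = sum(p_i * l_i) = 2/45*4 + 2/45*4 + 16/45*2 + 2/9*2 + 11/45*2 + 4/45*3 = 34/15 = 2.2667

2.2667 bits


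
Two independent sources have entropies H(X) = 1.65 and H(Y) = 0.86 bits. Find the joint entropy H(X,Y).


For independent variables, H(X,Y) = H(X) + H(Y) = 1.65 + 0.86 = 2.51

2.51 bits


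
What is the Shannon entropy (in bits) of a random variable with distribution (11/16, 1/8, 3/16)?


H = -sum(p_i * log2(p_i)). Terms: -(11/16)*log2(11/16) = 0.371641; -(1/8)*log2(1/8) = 0.375000; -(3/16)*log2(3/16) = 0.452820. H = 0.371641 + 0.375000 + 0.452820 = 1.1995

1.1995 bits


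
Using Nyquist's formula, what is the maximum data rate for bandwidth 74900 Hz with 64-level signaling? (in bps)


Rate = 2 * B * log2(M) = 2 * 74900 * 6.0 = 898800.0

898800.0 bps


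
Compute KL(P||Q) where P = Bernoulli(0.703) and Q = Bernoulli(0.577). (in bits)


KL = p*log2(p/q) + (1-p)*log2((1-p)/(1-q)) = 0.703*log2(0.703/0.577) + 0.297*log2(0.297/0.423) = 0.0488

0.0488 bits


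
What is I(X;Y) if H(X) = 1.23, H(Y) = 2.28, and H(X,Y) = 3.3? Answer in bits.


I(X;Y) = H(X) + H(Y) - H(X,Y) = 1.23 + 2.28 - 3.3 = 0.21

0.21 bits


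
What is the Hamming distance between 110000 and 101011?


Count differing positions: . ^ ^ . ^ ^ = 4 differences

4


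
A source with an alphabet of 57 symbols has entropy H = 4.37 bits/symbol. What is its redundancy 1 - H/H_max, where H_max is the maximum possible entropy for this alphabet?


H_max = log2(K) = log2(57) = 5.8329 bits/symbol. Redundancy = 1 - H/H_max = 1 - 4.37/5.8329 = 1 - 0.7492 = 0.2508

0.2508


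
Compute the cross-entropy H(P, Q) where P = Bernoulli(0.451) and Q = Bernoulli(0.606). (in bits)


H(P,Q) = -p*log2(q) - (1-p)*log2(1-q). -0.451*log2(0.606) = 0.325897; -0.549*log2(0.394) = 0.737709. H(P,Q) = 0.325897 + 0.737709 = 1.0636

1.0636 bits


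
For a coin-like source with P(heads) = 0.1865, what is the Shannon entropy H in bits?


H = -p*log2(p) - (1-p)*log2(1-p). -0.1865*log2(0.1865) = 0.451843; -0.8135*log2(0.8135) = 0.242249. H = 0.451843 + 0.242249 = 0.6941

0.6941 bits


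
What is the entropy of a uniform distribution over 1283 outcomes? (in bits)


H = log2(n) = log2(1283) = 10.3253

10.3253 bits


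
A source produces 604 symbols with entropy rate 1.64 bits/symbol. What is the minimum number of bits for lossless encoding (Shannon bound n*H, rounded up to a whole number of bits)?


Minimum bits >= n * H = 604 * 1.64 = 990.56, rounded up to a whole number of bits = 991

991 bits


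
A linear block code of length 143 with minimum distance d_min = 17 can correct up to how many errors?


Correction capability = floor((d-1)/2) = floor((17-1)/2) = 8

8 errors


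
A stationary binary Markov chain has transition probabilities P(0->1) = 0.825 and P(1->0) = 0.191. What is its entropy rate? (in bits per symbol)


Stationary distribution: pi_0 = p10/(p01+p10) = 0.188, pi_1 = 0.812. Entropy rate H' = pi_0*H(p01) + pi_1*H(p10) = 0.188*0.669 + 0.812*0.7036 = 0.6971

0.6971 bits/symbol


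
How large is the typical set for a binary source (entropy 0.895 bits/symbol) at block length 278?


log2|A_typical| = nH = 278 * 0.895 = 248.81, so |A_typical| ~ 2^248.81 = 7.930e+74

7.930e+74


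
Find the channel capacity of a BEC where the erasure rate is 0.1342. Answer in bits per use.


C = 1 - epsilon = 1 - 0.1342 = 0.8658

0.8658 bits


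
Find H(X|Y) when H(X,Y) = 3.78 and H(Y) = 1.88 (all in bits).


H(X|Y) = H(X,Y) - H(Y) = 3.78 - 1.88 = 1.9

1.9 bits


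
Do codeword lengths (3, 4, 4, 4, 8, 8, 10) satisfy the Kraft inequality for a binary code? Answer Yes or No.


Kraft sum = sum(2^(-l_i)) = 0.3213, need <= 1. Result: satisfied (a binary prefix-free code with these lengths exists)

Yes


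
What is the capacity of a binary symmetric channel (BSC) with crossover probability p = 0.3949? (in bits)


H(p) = -p*log2(p) - (1-p)*log2(1-p) = -0.3949*log2(0.3949) - 0.6051*log2(0.6051) = 0.529340 + 0.438549 = 0.9679. C = 1 - H(p) = 1 - 0.9679 = 0.0321

0.0321 bits


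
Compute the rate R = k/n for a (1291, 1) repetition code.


Rate = k/n = 1/1291

1/1291


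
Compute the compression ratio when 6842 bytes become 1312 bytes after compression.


Ratio = original / compressed = 6842 / 1312 = 5.2149

5.2149


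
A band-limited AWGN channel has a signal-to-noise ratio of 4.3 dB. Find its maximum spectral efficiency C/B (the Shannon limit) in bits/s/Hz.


SNR_linear = 10^(4.3/10) = 2.6915; C/B = log2(1 + SNR_linear) = log2(1 + 2.6915) = 1.8842

1.8842 bits/s/Hz


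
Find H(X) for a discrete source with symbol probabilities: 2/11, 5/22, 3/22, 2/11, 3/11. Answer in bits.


H = -sum(p_i * log2(p_i)). Terms: -(2/11)*log2(2/11) = 0.447169; -(5/22)*log2(5/22) = 0.485796; -(3/22)*log2(3/22) = 0.391973; -(2/11)*log2(2/11) = 0.447169; -(3/11)*log2(3/11) = 0.511219. H = 0.447169 + 0.485796 + 0.391973 + 0.447169 + 0.511219 = 2.2833

2.2833 bits


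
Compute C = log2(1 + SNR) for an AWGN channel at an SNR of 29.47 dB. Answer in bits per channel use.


SNR_linear = 10^(29.47/10) = 885.1156; C = log2(1 + SNR_linear) = log2(1 + 885.1156) = 9.7914

9.7914 bits/channel use


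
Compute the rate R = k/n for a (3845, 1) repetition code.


Rate = k/n = 1/3845

1/3845


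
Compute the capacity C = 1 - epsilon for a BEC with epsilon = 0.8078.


C = 1 - epsilon = 1 - 0.8078 = 0.1922

0.1922 bits


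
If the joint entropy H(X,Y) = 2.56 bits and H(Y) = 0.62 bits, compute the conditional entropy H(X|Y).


H(X|Y) = H(X,Y) - H(Y) = 2.56 - 0.62 = 1.94

1.94 bits


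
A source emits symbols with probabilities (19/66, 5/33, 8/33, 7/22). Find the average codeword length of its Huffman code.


Huffman construction (repeatedly merge the two least-probable nodes; each merge adds 1 bit to every symbol beneath it): 5/33 + 8/33 = 13/33; 19/66 + 7/22 = 20/33; 13/33 + 20/33 = 1. Resulting codeword lengths (in the order the probabilities were given): (2, 2, 2, 2). L_avg = sum(p_i * l_i) = 19/66*2 + 5/33*2 + 8/33*2 + 7/22*2 = 2

2.0 bits


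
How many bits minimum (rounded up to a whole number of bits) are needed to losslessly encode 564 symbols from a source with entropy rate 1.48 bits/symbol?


Minimum bits >= n * H = 564 * 1.48 = 834.72, rounded up to a whole number of bits = 835

835 bits


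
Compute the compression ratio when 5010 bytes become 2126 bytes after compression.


Ratio = original / compressed = 5010 / 2126 = 2.3565

2.3565


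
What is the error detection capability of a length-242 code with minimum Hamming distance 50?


Detection capability = d_min - 1 = 50 - 1 = 49

49 errors


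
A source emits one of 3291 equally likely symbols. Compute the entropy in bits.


H = log2(n) = log2(3291) = 11.6843

11.6843 bits


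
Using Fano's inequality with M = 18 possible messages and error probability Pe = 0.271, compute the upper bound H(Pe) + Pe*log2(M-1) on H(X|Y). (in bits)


H(Pe) = -Pe*log2(Pe) - (1-Pe)*log2(1-Pe) = -0.271*log2(0.271) - 0.729*log2(0.729) = 0.510465 + 0.332431 = 0.8429. Pe*log2(M-1) = 0.271*log2(17) = 1.107702. Bound = H(Pe) + Pe*log2(M-1) = 0.510465 + 0.332431 + 1.107702 = 1.9506

1.9506 bits


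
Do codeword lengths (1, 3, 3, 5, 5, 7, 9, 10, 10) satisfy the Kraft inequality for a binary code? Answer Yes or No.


Kraft sum = sum(2^(-l_i)) = 0.8242, need <= 1. Result: satisfied (a binary prefix-free code with these lengths exists)

Yes


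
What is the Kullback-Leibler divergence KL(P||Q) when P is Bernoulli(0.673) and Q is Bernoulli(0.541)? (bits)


KL = p*log2(p/q) + (1-p)*log2((1-p)/(1-q)) = 0.673*log2(0.673/0.541) + 0.327*log2(0.327/0.459) = 0.052

0.052 bits


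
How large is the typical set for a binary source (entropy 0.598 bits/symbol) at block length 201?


log2|A_typical| = nH = 201 * 0.598 = 120.198, so |A_typical| ~ 2^120.198 = 1.525e+36

1.525e+36


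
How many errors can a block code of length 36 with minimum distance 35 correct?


Correction capability = floor((d-1)/2) = floor((35-1)/2) = 17

17 errors


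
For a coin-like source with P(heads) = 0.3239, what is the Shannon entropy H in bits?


H = -p*log2(p) - (1-p)*log2(1-p). -0.3239*log2(0.3239) = 0.526784; -0.6761*log2(0.6761) = 0.381788. H = 0.526784 + 0.381788 = 0.9086

0.9086 bits


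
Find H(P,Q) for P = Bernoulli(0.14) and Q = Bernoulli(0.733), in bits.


H(P,Q) = -p*log2(q) - (1-p)*log2(1-q). -0.14*log2(0.733) = 0.062736; -0.86*log2(0.267) = 1.638376. H(P,Q) = 0.062736 + 1.638376 = 1.7011

1.7011 bits


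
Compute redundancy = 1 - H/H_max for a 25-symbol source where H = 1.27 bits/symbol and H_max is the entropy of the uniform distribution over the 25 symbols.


H_max = log2(K) = log2(25) = 4.6439 bits/symbol. Redundancy = 1 - H/H_max = 1 - 1.27/4.6439 = 1 - 0.2735 = 0.7265

0.7265
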